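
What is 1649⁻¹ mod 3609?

3110

gcd(3609, 1649) = 1  (3609 = 2*1649 + 311, 1649 = 5*311 + 94, 311 = 3*94 + 29, 94 = 3*29 + 7, 29 = 4*7 + 1, 7 = 7*1).
Back-substituting, 1649*(-499) + 3609*(228) = 1.
So 1649*-499 ≡ 1 (mod 3609), and -499 mod 3609 = 3110.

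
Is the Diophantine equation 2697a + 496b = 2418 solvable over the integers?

gcd(2697, 496) = 31  (2697 = 5·496 + 217, 496 = 2·217 + 62, 217 = 3·62 + 31, 62 = 2·31).
31 divides 2418, so integer solutions exist.

yes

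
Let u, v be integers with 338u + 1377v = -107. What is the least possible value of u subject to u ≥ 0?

623

gcd(1377, 338) = 1.
1 divides -107, so solutions exist.
By Bézout, 338·(110) + 1377·(-27) = 1.
Scale by -107/1 = -107: (u₀, v₀) = (-11770, 2889).
General solution: u = -11770 + 1377t, v = 2889 - 338t for integer t.
u ≥ 0: smallest is -11770 mod 1377 = 623 (at t = 9), with v = -153.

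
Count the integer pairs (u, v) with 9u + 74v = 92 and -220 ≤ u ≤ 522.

11

gcd(74, 9) = 1.
By Bézout, 9*(33) + 74*(-4) = 1.
Particular solution: (2, 1).
General solution: u = 2 + 74t, v = 1 - 9t for integer t.
-220 ≤ 2 + 74t ≤ 522 gives t ∈ [-3, 7], which is 11 values.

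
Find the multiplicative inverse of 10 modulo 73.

gcd(73, 10) = 1  (73 = 7·10 + 3, 10 = 3·3 + 1, 3 = 3·1).
Back-substituting, 10·(22) + 73·(-3) = 1.
So 10·22 ≡ 1 (mod 73), and 22 mod 73 = 22.

22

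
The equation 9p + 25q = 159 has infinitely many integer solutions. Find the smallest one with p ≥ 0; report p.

1

gcd(25, 9):
  25 = 2·9 + 7
  9 = 1·7 + 2
  7 = 3·2 + 1
  2 = 2·1
so gcd(25, 9) = 1.
1 divides 159, so solutions exist.
Back-substitute for Bézout coefficients:
  1 = 7 - 3·2
  ... = 9·(-11) + 25·(4)
Scale by 159/1 = 159: (p₀, q₀) = (-1749, 636).
General solution: p = -1749 + 25t, q = 636 - 9t for integer t.
p ≥ 0: smallest is -1749 mod 25 = 1 (at t = 70), with q = 6.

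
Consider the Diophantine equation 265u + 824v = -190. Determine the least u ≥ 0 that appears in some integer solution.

gcd(824, 265):
  824 = 3·265 + 29
  265 = 9·29 + 4
  29 = 7·4 + 1
  4 = 4·1
so gcd(824, 265) = 1.
1 divides -190, so solutions exist.
Back-substitute for Bézout coefficients:
  1 = 29 - 7·4
  ... = 265·(-199) + 824·(64)
Scale by -190/1 = -190: (u₀, v₀) = (37810, -12160).
General solution: u = 37810 + 824t, v = -12160 - 265t for integer t.
u ≥ 0: smallest is 37810 mod 824 = 730 (at t = -45), with v = -235.

730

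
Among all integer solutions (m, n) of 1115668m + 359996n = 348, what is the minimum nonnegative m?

57783

gcd(1115668, 359996):
  1115668 = 3×359996 + 35680
  359996 = 10×35680 + 3196
  35680 = 11×3196 + 524
  3196 = 6×524 + 52
  524 = 10×52 + 4
  52 = 13×4
so gcd(1115668, 359996) = 4.
4 divides 348, so solutions exist.
Back-substitute for Bézout coefficients:
  4 = 524 - 10×52
  ... = 1115668×(6871) + 359996×(-21294)
Scale by 348/4 = 87: (m₀, n₀) = (597777, -1852578).
General solution: m = 597777 + 89999t, n = -1852578 - 278917t for integer t.
m ≥ 0: smallest is 597777 mod 89999 = 57783 (at t = -6), with n = -179076.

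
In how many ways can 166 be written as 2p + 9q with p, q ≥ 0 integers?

gcd(9, 2) = 1  (9 = 4*2 + 1, 2 = 2*1).
Back-substituting, 2*(-4) + 9*(1) = 1.
Scale by 166: one solution is (-664, 166). Reduce p mod 9: (2, 18).
General: p = 2 + 9t, q = 18 - 2t.
p ≥ 0 ⇒ t ≥ 0; q ≥ 0 ⇒ t ≤ 9. So t ∈ [0, 9]: 10 solutions.

10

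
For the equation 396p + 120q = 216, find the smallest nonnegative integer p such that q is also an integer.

gcd(396, 120):
  396 = 3*120 + 36
  120 = 3*36 + 12
  36 = 3*12
so gcd(396, 120) = 12.
12 divides 216, so solutions exist.
Back-substitute for Bézout coefficients:
  12 = 120 - 3*36
  ... = 396*(-3) + 120*(10)
Scale by 216/12 = 18: (p₀, q₀) = (-54, 180).
General solution: p = -54 + 10t, q = 180 - 33t for integer t.
p ≥ 0: smallest is -54 mod 10 = 6 (at t = 6), with q = -18.

6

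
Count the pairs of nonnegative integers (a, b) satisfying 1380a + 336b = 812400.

21

gcd(1380, 336) = 12.
By Bézout, 1380*(-9) + 336*(37) = 12.
One solution: (8, 2385).
General: a = 8 + 28t, b = 2385 - 115t.
a ≥ 0 ⇒ t ≥ 0; b ≥ 0 ⇒ t ≤ 20. So t ∈ [0, 20]: 21 solutions.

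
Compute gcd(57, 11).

gcd(57, 11):
  57 = 5·11 + 2
  11 = 5·2 + 1
  2 = 2·1
so gcd(57, 11) = 1.

1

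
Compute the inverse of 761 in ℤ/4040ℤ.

361

gcd(4040, 761) = 1.
By Bézout, 761×(361) + 4040×(-68) = 1.
So 761×361 ≡ 1 (mod 4040), and 361 mod 4040 = 361.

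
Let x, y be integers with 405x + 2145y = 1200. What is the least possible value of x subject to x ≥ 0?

93

gcd(2145, 405) = 15  (2145 = 5·405 + 120, 405 = 3·120 + 45, 120 = 2·45 + 30, 45 = 1·30 + 15, 30 = 2·15).
15 divides 1200, so solutions exist.
Back-substituting, 405·(53) + 2145·(-10) = 15.
Scale by 1200/15 = 80: (x₀, y₀) = (4240, -800).
General solution: x = 4240 + 143t, y = -800 - 27t for integer t.
x ≥ 0: smallest is 4240 mod 143 = 93 (at t = -29), with y = -17.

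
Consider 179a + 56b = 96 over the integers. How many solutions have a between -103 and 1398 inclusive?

27

gcd(179, 56) = 1  (179 = 3×56 + 11, 56 = 5×11 + 1, 11 = 11×1).
Back-substituting, 179×(-5) + 56×(16) = 1.
Scale by 96: particular solution (-480, 1536); reduce a mod 56: (24, -75).
General solution: a = 24 + 56t, b = -75 - 179t for integer t.
-103 ≤ 24 + 56t ≤ 1398 gives t ∈ [-2, 24], which is 27 values.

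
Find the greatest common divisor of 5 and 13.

1

gcd(13, 5) = 1  (13 = 2·5 + 3, 5 = 1·3 + 2, 3 = 1·2 + 1, 2 = 2·1).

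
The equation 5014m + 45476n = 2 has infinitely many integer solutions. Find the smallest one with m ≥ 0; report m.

gcd(45476, 5014) = 2.
2 divides 2, so solutions exist.
By Bézout, 5014×(5587) + 45476×(-616) = 2.
Scale by 2/2 = 1: (m₀, n₀) = (5587, -616).
General solution: m = 5587 + 22738t, n = -616 - 2507t for integer t.
m ≥ 0: smallest is 5587 mod 22738 = 5587 (at t = 0), with n = -616.

5587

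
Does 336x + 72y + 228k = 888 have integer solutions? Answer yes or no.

yes

gcd(336, 72):
  336 = 4·72 + 48
  72 = 1·48 + 24
  48 = 2·24
so gcd(336, 72) = 24.
gcd(24, 228) = 12.
12 divides 888, so integer solutions exist.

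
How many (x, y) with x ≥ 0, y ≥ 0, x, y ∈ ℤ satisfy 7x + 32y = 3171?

15

gcd(32, 7) = 1  (32 = 4·7 + 4, 7 = 1·4 + 3, 4 = 1·3 + 1, 3 = 3·1).
Back-substituting, 7·(-9) + 32·(2) = 1.
Scale by 3171: one solution is (-28539, 6342). Reduce x mod 32: (5, 98).
General: x = 5 + 32t, y = 98 - 7t.
x ≥ 0 ⇒ t ≥ 0; y ≥ 0 ⇒ t ≤ 14. So t ∈ [0, 14]: 15 solutions.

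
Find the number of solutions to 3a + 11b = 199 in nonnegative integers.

gcd(11, 3) = 1.
By Bézout, 3·(4) + 11·(-1) = 1.
One solution: (4, 17).
General: a = 4 + 11t, b = 17 - 3t.
a ≥ 0 ⇒ t ≥ 0; b ≥ 0 ⇒ t ≤ 5. So t ∈ [0, 5]: 6 solutions.

6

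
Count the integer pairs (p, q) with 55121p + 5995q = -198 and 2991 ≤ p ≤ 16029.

gcd(55121, 5995):
  55121 = 9·5995 + 1166
  5995 = 5·1166 + 165
  1166 = 7·165 + 11
  165 = 15·11
so gcd(55121, 5995) = 11.
Back-substitute for Bézout coefficients:
  11 = 1166 - 7·165
  ... = 55121·(36) + 5995·(-331)
Scale by -18: particular solution (-648, 5958); reduce p mod 545: (442, -4064).
General solution: p = 442 + 545t, q = -4064 - 5011t for integer t.
2991 ≤ 442 + 545t ≤ 16029 gives t ∈ [5, 28], which is 24 values.

24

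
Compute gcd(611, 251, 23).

1

gcd(611, 251) = 1  (611 = 2*251 + 109, 251 = 2*109 + 33, 109 = 3*33 + 10, 33 = 3*10 + 3, 10 = 3*3 + 1, 3 = 3*1).
gcd(1, 23) = 1.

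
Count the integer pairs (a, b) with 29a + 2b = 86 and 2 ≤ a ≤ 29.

gcd(29, 2) = 1  (29 = 14·2 + 1, 2 = 2·1).
Back-substituting, 29·(1) + 2·(-14) = 1.
Scale by 86: particular solution (86, -1204); reduce a mod 2: (0, 43).
General solution: a = 0 + 2t, b = 43 - 29t for integer t.
2 ≤ 0 + 2t ≤ 29 gives t ∈ [1, 14], which is 14 values.

14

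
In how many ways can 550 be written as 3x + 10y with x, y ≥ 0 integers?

19

gcd(10, 3):
  10 = 3×3 + 1
  3 = 3×1
so gcd(10, 3) = 1.
Back-substitute for Bézout coefficients:
  1 = 10 - 3×3
  ... = 3×(-3) + 10×(1)
Scale by 550: one solution is (-1650, 550). Reduce x mod 10: (0, 55).
General: x = 0 + 10t, y = 55 - 3t.
x ≥ 0 ⇒ t ≥ 0; y ≥ 0 ⇒ t ≤ 18. So t ∈ [0, 18]: 19 solutions.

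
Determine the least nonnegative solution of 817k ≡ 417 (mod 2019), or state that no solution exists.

1419

gcd(2019, 817) = 1.
1 divides 417, so solutions exist.
By Bézout, 817×(-902) + 2019×(365) = 1.
So 817×(-902) ≡ 1 (mod 2019); multiply by 417: k ≡ -376134 (mod 2019).
Smallest nonnegative: k = -376134 mod 2019 = 1419.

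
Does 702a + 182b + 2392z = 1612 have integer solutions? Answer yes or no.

gcd(702, 182) = 26  (702 = 3*182 + 156, 182 = 1*156 + 26, 156 = 6*26).
gcd(26, 2392) = 26.
26 divides 1612, so integer solutions exist.

yes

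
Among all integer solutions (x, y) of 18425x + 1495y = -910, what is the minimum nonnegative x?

143

gcd(18425, 1495):
  18425 = 12*1495 + 485
  1495 = 3*485 + 40
  485 = 12*40 + 5
  40 = 8*5
so gcd(18425, 1495) = 5.
5 divides -910, so solutions exist.
Back-substitute for Bézout coefficients:
  5 = 485 - 12*40
  ... = 18425*(37) + 1495*(-456)
Scale by -910/5 = -182: (x₀, y₀) = (-6734, 82992).
General solution: x = -6734 + 299t, y = 82992 - 3685t for integer t.
x ≥ 0: smallest is -6734 mod 299 = 143 (at t = 23), with y = -1763.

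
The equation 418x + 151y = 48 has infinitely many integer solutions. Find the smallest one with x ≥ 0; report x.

gcd(418, 151):
  418 = 2×151 + 116
  151 = 1×116 + 35
  116 = 3×35 + 11
  35 = 3×11 + 2
  11 = 5×2 + 1
  2 = 2×1
so gcd(418, 151) = 1.
1 divides 48, so solutions exist.
Back-substitute for Bézout coefficients:
  1 = 11 - 5×2
  ... = 418×(69) + 151×(-191)
Scale by 48/1 = 48: (x₀, y₀) = (3312, -9168).
General solution: x = 3312 + 151t, y = -9168 - 418t for integer t.
x ≥ 0: smallest is 3312 mod 151 = 141 (at t = -21), with y = -390.

141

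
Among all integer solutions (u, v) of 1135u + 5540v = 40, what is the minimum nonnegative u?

576

gcd(5540, 1135):
  5540 = 4×1135 + 1000
  1135 = 1×1000 + 135
  1000 = 7×135 + 55
  135 = 2×55 + 25
  55 = 2×25 + 5
  25 = 5×5
so gcd(5540, 1135) = 5.
5 divides 40, so solutions exist.
Back-substitute for Bézout coefficients:
  5 = 55 - 2×25
  ... = 1135×(-205) + 5540×(42)
Scale by 40/5 = 8: (u₀, v₀) = (-1640, 336).
General solution: u = -1640 + 1108t, v = 336 - 227t for integer t.
u ≥ 0: smallest is -1640 mod 1108 = 576 (at t = 2), with v = -118.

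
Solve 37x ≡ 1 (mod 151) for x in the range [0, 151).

49

gcd(151, 37):
  151 = 4·37 + 3
  37 = 12·3 + 1
  3 = 3·1
so gcd(151, 37) = 1.
Back-substitute for Bézout coefficients:
  1 = 37 - 12·3
  ... = 37·(49) + 151·(-12)
So 37·49 ≡ 1 (mod 151), and 49 mod 151 = 49.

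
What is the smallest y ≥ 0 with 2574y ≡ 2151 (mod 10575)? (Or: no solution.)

gcd(10575, 2574) = 9  (10575 = 4·2574 + 279, 2574 = 9·279 + 63, 279 = 4·63 + 27, 63 = 2·27 + 9, 27 = 3·9).
9 divides 2151, so solutions exist.
Back-substituting, 2574·(341) + 10575·(-83) = 9.
So 2574·(341) ≡ 9 (mod 10575); multiply by 239: y ≡ 81499 (mod 1175).
Smallest nonnegative: y = 81499 mod 1175 = 424.

424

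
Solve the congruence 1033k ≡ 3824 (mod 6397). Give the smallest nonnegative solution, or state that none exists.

gcd(6397, 1033) = 1  (6397 = 6×1033 + 199, 1033 = 5×199 + 38, 199 = 5×38 + 9, 38 = 4×9 + 2, 9 = 4×2 + 1, 2 = 2×1).
1 divides 3824, so solutions exist.
Back-substituting, 1033×(-2861) + 6397×(462) = 1.
So 1033×(-2861) ≡ 1 (mod 6397); multiply by 3824: k ≡ -10940464 (mod 6397).
Smallest nonnegative: k = -10940464 mod 6397 = 4803.

4803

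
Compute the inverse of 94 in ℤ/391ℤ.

gcd(391, 94) = 1  (391 = 4·94 + 15, 94 = 6·15 + 4, 15 = 3·4 + 3, 4 = 1·3 + 1, 3 = 3·1).
Back-substituting, 94·(104) + 391·(-25) = 1.
So 94·104 ≡ 1 (mod 391), and 104 mod 391 = 104.

104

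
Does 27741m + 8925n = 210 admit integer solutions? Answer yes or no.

gcd(27741, 8925) = 21.
21 divides 210, so integer solutions exist.

yes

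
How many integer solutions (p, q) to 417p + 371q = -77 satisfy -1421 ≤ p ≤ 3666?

gcd(417, 371):
  417 = 1*371 + 46
  371 = 8*46 + 3
  46 = 15*3 + 1
  3 = 3*1
so gcd(417, 371) = 1.
Back-substitute for Bézout coefficients:
  1 = 46 - 15*3
  ... = 417*(121) + 371*(-136)
Scale by -77: particular solution (-9317, 10472); reduce p mod 371: (329, -370).
General solution: p = 329 + 371t, q = -370 - 417t for integer t.
-1421 ≤ 329 + 371t ≤ 3666 gives t ∈ [-4, 8], which is 13 values.

13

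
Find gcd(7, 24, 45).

1

gcd(24, 7):
  24 = 3*7 + 3
  7 = 2*3 + 1
  3 = 3*1
so gcd(24, 7) = 1.
gcd(1, 45) = 1.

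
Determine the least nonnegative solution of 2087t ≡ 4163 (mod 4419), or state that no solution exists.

940

gcd(4419, 2087):
  4419 = 2×2087 + 245
  2087 = 8×245 + 127
  245 = 1×127 + 118
  127 = 1×118 + 9
  118 = 13×9 + 1
  9 = 9×1
so gcd(4419, 2087) = 1.
1 divides 4163, so solutions exist.
Back-substitute for Bézout coefficients:
  1 = 118 - 13×9
  ... = 2087×(-487) + 4419×(230)
So 2087×(-487) ≡ 1 (mod 4419); multiply by 4163: t ≡ -2027381 (mod 4419).
Smallest nonnegative: t = -2027381 mod 4419 = 940.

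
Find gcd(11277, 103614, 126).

gcd(103614, 11277) = 21  (103614 = 9×11277 + 2121, 11277 = 5×2121 + 672, 2121 = 3×672 + 105, 672 = 6×105 + 42, 105 = 2×42 + 21, 42 = 2×21).
gcd(21, 126) = 21.

21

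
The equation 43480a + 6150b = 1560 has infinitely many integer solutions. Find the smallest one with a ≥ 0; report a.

447

gcd(43480, 6150) = 10  (43480 = 7×6150 + 430, 6150 = 14×430 + 130, 430 = 3×130 + 40, 130 = 3×40 + 10, 40 = 4×10).
10 divides 1560, so solutions exist.
Back-substituting, 43480×(-143) + 6150×(1011) = 10.
Scale by 1560/10 = 156: (a₀, b₀) = (-22308, 157716).
General solution: a = -22308 + 615t, b = 157716 - 4348t for integer t.
a ≥ 0: smallest is -22308 mod 615 = 447 (at t = 37), with b = -3160.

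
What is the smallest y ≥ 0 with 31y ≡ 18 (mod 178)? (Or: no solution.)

58

gcd(178, 31):
  178 = 5×31 + 23
  31 = 1×23 + 8
  23 = 2×8 + 7
  8 = 1×7 + 1
  7 = 7×1
so gcd(178, 31) = 1.
1 divides 18, so solutions exist.
Back-substitute for Bézout coefficients:
  1 = 8 - 1×7
  ... = 31×(23) + 178×(-4)
So 31×(23) ≡ 1 (mod 178); multiply by 18: y ≡ 414 (mod 178).
Smallest nonnegative: y = 414 mod 178 = 58.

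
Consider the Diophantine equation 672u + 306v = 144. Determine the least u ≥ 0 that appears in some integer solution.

33

gcd(672, 306) = 6.
6 divides 144, so solutions exist.
By Bézout, 672×(-5) + 306×(11) = 6.
Scale by 144/6 = 24: (u₀, v₀) = (-120, 264).
General solution: u = -120 + 51t, v = 264 - 112t for integer t.
u ≥ 0: smallest is -120 mod 51 = 33 (at t = 3), with v = -72.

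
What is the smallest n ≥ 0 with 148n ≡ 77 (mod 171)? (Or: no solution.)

71

gcd(171, 148) = 1.
1 divides 77, so solutions exist.
By Bézout, 148*(52) + 171*(-45) = 1.
So 148*(52) ≡ 1 (mod 171); multiply by 77: n ≡ 4004 (mod 171).
Smallest nonnegative: n = 4004 mod 171 = 71.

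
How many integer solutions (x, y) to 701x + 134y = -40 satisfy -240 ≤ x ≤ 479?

gcd(701, 134) = 1  (701 = 5*134 + 31, 134 = 4*31 + 10, 31 = 3*10 + 1, 10 = 10*1).
Back-substituting, 701*(13) + 134*(-68) = 1.
Scale by -40: particular solution (-520, 2720); reduce x mod 134: (16, -84).
General solution: x = 16 + 134t, y = -84 - 701t for integer t.
-240 ≤ 16 + 134t ≤ 479 gives t ∈ [-1, 3], which is 5 values.

5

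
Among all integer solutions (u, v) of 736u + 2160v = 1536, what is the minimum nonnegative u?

96

gcd(2160, 736) = 16  (2160 = 2·736 + 688, 736 = 1·688 + 48, 688 = 14·48 + 16, 48 = 3·16).
16 divides 1536, so solutions exist.
Back-substituting, 736·(-44) + 2160·(15) = 16.
Scale by 1536/16 = 96: (u₀, v₀) = (-4224, 1440).
General solution: u = -4224 + 135t, v = 1440 - 46t for integer t.
u ≥ 0: smallest is -4224 mod 135 = 96 (at t = 32), with v = -32.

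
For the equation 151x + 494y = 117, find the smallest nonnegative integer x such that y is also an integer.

377

gcd(494, 151):
  494 = 3*151 + 41
  151 = 3*41 + 28
  41 = 1*28 + 13
  28 = 2*13 + 2
  13 = 6*2 + 1
  2 = 2*1
so gcd(494, 151) = 1.
1 divides 117, so solutions exist.
Back-substitute for Bézout coefficients:
  1 = 13 - 6*2
  ... = 151*(-229) + 494*(70)
Scale by 117/1 = 117: (x₀, y₀) = (-26793, 8190).
General solution: x = -26793 + 494t, y = 8190 - 151t for integer t.
x ≥ 0: smallest is -26793 mod 494 = 377 (at t = 55), with y = -115.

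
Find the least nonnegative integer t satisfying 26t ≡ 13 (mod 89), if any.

gcd(89, 26):
  89 = 3×26 + 11
  26 = 2×11 + 4
  11 = 2×4 + 3
  4 = 1×3 + 1
  3 = 3×1
so gcd(89, 26) = 1.
1 divides 13, so solutions exist.
Back-substitute for Bézout coefficients:
  1 = 4 - 1×3
  ... = 26×(24) + 89×(-7)
So 26×(24) ≡ 1 (mod 89); multiply by 13: t ≡ 312 (mod 89).
Smallest nonnegative: t = 312 mod 89 = 45.

45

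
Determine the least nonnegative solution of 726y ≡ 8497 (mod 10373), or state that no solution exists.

gcd(10373, 726) = 11.
11 does not divide 8497, so the congruence has no solution.

no solution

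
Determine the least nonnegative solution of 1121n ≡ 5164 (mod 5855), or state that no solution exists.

1864

gcd(5855, 1121) = 1.
1 divides 5164, so solutions exist.
By Bézout, 1121*(726) + 5855*(-139) = 1.
So 1121*(726) ≡ 1 (mod 5855); multiply by 5164: n ≡ 3749064 (mod 5855).
Smallest nonnegative: n = 3749064 mod 5855 = 1864.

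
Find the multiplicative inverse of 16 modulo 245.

46

gcd(245, 16):
  245 = 15×16 + 5
  16 = 3×5 + 1
  5 = 5×1
so gcd(245, 16) = 1.
Back-substitute for Bézout coefficients:
  1 = 16 - 3×5
  ... = 16×(46) + 245×(-3)
So 16×46 ≡ 1 (mod 245), and 46 mod 245 = 46.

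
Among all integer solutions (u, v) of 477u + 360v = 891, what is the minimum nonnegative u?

gcd(477, 360) = 9  (477 = 1·360 + 117, 360 = 3·117 + 9, 117 = 13·9).
9 divides 891, so solutions exist.
Back-substituting, 477·(-3) + 360·(4) = 9.
Scale by 891/9 = 99: (u₀, v₀) = (-297, 396).
General solution: u = -297 + 40t, v = 396 - 53t for integer t.
u ≥ 0: smallest is -297 mod 40 = 23 (at t = 8), with v = -28.

23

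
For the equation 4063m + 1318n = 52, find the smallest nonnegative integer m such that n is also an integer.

992

gcd(4063, 1318):
  4063 = 3×1318 + 109
  1318 = 12×109 + 10
  109 = 10×10 + 9
  10 = 1×9 + 1
  9 = 9×1
so gcd(4063, 1318) = 1.
1 divides 52, so solutions exist.
Back-substitute for Bézout coefficients:
  1 = 10 - 1×9
  ... = 4063×(-133) + 1318×(410)
Scale by 52/1 = 52: (m₀, n₀) = (-6916, 21320).
General solution: m = -6916 + 1318t, n = 21320 - 4063t for integer t.
m ≥ 0: smallest is -6916 mod 1318 = 992 (at t = 6), with n = -3058.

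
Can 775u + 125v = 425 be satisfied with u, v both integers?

gcd(775, 125) = 25.
25 divides 425, so integer solutions exist.

yes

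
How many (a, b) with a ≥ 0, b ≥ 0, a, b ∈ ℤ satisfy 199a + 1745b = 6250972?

18

gcd(1745, 199) = 1  (1745 = 8×199 + 153, 199 = 1×153 + 46, 153 = 3×46 + 15, 46 = 3×15 + 1, 15 = 15×1).
Back-substituting, 199×(114) + 1745×(-13) = 1.
Scale by 6250972: one solution is (712610808, -81262636). Reduce a mod 1745: (1668, 3392).
General: a = 1668 + 1745t, b = 3392 - 199t.
a ≥ 0 ⇒ t ≥ 0; b ≥ 0 ⇒ t ≤ 17. So t ∈ [0, 17]: 18 solutions.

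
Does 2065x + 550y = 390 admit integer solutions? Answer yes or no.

yes

gcd(2065, 550) = 5  (2065 = 3*550 + 415, 550 = 1*415 + 135, 415 = 3*135 + 10, 135 = 13*10 + 5, 10 = 2*5).
5 divides 390, so integer solutions exist.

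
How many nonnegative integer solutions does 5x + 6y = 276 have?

10

gcd(6, 5) = 1.
By Bézout, 5*(-1) + 6*(1) = 1.
One solution: (0, 46).
General: x = 0 + 6t, y = 46 - 5t.
x ≥ 0 ⇒ t ≥ 0; y ≥ 0 ⇒ t ≤ 9. So t ∈ [0, 9]: 10 solutions.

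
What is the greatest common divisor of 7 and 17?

1

gcd(17, 7) = 1  (17 = 2×7 + 3, 7 = 2×3 + 1, 3 = 3×1).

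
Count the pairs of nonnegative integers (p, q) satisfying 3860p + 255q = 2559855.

13

gcd(3860, 255) = 5.
By Bézout, 3860·(22) + 255·(-333) = 5.
One solution: (12, 9857).
General: p = 12 + 51t, q = 9857 - 772t.
p ≥ 0 ⇒ t ≥ 0; q ≥ 0 ⇒ t ≤ 12. So t ∈ [0, 12]: 13 solutions.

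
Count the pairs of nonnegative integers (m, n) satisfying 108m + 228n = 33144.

16

gcd(228, 108) = 12  (228 = 2*108 + 12, 108 = 9*12).
Back-substituting, 108*(-2) + 228*(1) = 12.
Scale by 2762: one solution is (-5524, 2762). Reduce m mod 19: (5, 143).
General: m = 5 + 19t, n = 143 - 9t.
m ≥ 0 ⇒ t ≥ 0; n ≥ 0 ⇒ t ≤ 15. So t ∈ [0, 15]: 16 solutions.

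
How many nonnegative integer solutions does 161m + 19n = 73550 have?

24

gcd(161, 19) = 1.
By Bézout, 161×(-2) + 19×(17) = 1.
One solution: (17, 3727).
General: m = 17 + 19t, n = 3727 - 161t.
m ≥ 0 ⇒ t ≥ 0; n ≥ 0 ⇒ t ≤ 23. So t ∈ [0, 23]: 24 solutions.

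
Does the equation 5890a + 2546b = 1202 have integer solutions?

no

gcd(5890, 2546) = 38  (5890 = 2*2546 + 798, 2546 = 3*798 + 152, 798 = 5*152 + 38, 152 = 4*38).
38 does not divide 1202 (remainder 24), so no integer solutions.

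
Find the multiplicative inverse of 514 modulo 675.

gcd(675, 514) = 1  (675 = 1·514 + 161, 514 = 3·161 + 31, 161 = 5·31 + 6, 31 = 5·6 + 1, 6 = 6·1).
Back-substituting, 514·(109) + 675·(-83) = 1.
So 514·109 ≡ 1 (mod 675), and 109 mod 675 = 109.

109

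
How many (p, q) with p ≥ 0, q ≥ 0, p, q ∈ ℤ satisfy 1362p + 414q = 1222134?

gcd(1362, 414) = 6.
By Bézout, 1362×(-31) + 414×(102) = 6.
One solution: (38, 2827).
General: p = 38 + 69t, q = 2827 - 227t.
p ≥ 0 ⇒ t ≥ 0; q ≥ 0 ⇒ t ≤ 12. So t ∈ [0, 12]: 13 solutions.

13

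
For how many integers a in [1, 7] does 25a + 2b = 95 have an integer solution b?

4

gcd(25, 2) = 1  (25 = 12*2 + 1, 2 = 2*1).
Back-substituting, 25*(1) + 2*(-12) = 1.
Scale by 95: particular solution (95, -1140); reduce a mod 2: (1, 35).
General solution: a = 1 + 2t, b = 35 - 25t for integer t.
1 ≤ 1 + 2t ≤ 7 gives t ∈ [0, 3], which is 4 values.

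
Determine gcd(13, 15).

gcd(15, 13):
  15 = 1×13 + 2
  13 = 6×2 + 1
  2 = 2×1
so gcd(15, 13) = 1.

1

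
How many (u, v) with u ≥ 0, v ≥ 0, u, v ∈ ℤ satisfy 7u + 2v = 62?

gcd(7, 2) = 1.
By Bézout, 7*(1) + 2*(-3) = 1.
One solution: (0, 31).
General: u = 0 + 2t, v = 31 - 7t.
u ≥ 0 ⇒ t ≥ 0; v ≥ 0 ⇒ t ≤ 4. So t ∈ [0, 4]: 5 solutions.

5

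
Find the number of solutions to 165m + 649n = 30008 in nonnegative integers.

gcd(649, 165):
  649 = 3·165 + 154
  165 = 1·154 + 11
  154 = 14·11
so gcd(649, 165) = 11.
Back-substitute for Bézout coefficients:
  11 = 165 - 1·154
  ... = 165·(4) + 649·(-1)
Scale by 2728: one solution is (10912, -2728). Reduce m mod 59: (56, 32).
General: m = 56 + 59t, n = 32 - 15t.
m ≥ 0 ⇒ t ≥ 0; n ≥ 0 ⇒ t ≤ 2. So t ∈ [0, 2]: 3 solutions.

3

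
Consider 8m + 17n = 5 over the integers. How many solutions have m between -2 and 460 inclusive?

gcd(17, 8) = 1  (17 = 2·8 + 1, 8 = 8·1).
Back-substituting, 8·(-2) + 17·(1) = 1.
Scale by 5: particular solution (-10, 5); reduce m mod 17: (7, -3).
General solution: m = 7 + 17t, n = -3 - 8t for integer t.
-2 ≤ 7 + 17t ≤ 460 gives t ∈ [0, 26], which is 27 values.

27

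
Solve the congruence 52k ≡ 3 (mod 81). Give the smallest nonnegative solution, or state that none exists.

gcd(81, 52) = 1  (81 = 1×52 + 29, 52 = 1×29 + 23, 29 = 1×23 + 6, 23 = 3×6 + 5, 6 = 1×5 + 1, 5 = 5×1).
1 divides 3, so solutions exist.
Back-substituting, 52×(-14) + 81×(9) = 1.
So 52×(-14) ≡ 1 (mod 81); multiply by 3: k ≡ -42 (mod 81).
Smallest nonnegative: k = -42 mod 81 = 39.

39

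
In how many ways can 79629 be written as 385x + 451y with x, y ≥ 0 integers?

5

gcd(451, 385):
  451 = 1×385 + 66
  385 = 5×66 + 55
  66 = 1×55 + 11
  55 = 5×11
so gcd(451, 385) = 11.
Back-substitute for Bézout coefficients:
  11 = 66 - 1×55
  ... = 385×(-7) + 451×(6)
Scale by 7239: one solution is (-50673, 43434). Reduce x mod 41: (3, 174).
General: x = 3 + 41t, y = 174 - 35t.
x ≥ 0 ⇒ t ≥ 0; y ≥ 0 ⇒ t ≤ 4. So t ∈ [0, 4]: 5 solutions.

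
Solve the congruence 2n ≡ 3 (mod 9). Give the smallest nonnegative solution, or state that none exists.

gcd(9, 2):
  9 = 4·2 + 1
  2 = 2·1
so gcd(9, 2) = 1.
1 divides 3, so solutions exist.
Back-substitute for Bézout coefficients:
  1 = 9 - 4·2
  ... = 2·(-4) + 9·(1)
So 2·(-4) ≡ 1 (mod 9); multiply by 3: n ≡ -12 (mod 9).
Smallest nonnegative: n = -12 mod 9 = 6.

6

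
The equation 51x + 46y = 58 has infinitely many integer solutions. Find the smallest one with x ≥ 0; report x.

30

gcd(51, 46) = 1.
1 divides 58, so solutions exist.
By Bézout, 51·(-9) + 46·(10) = 1.
Scale by 58/1 = 58: (x₀, y₀) = (-522, 580).
General solution: x = -522 + 46t, y = 580 - 51t for integer t.
x ≥ 0: smallest is -522 mod 46 = 30 (at t = 12), with y = -32.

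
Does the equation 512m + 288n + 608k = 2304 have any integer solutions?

yes

gcd(512, 288) = 32.
gcd(32, 608) = 32.
32 divides 2304, so integer solutions exist.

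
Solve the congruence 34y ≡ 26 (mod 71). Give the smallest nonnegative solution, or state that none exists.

gcd(71, 34) = 1.
1 divides 26, so solutions exist.
By Bézout, 34*(23) + 71*(-11) = 1.
So 34*(23) ≡ 1 (mod 71); multiply by 26: y ≡ 598 (mod 71).
Smallest nonnegative: y = 598 mod 71 = 30.

30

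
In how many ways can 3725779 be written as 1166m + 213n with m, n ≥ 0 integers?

15

gcd(1166, 213) = 1  (1166 = 5×213 + 101, 213 = 2×101 + 11, 101 = 9×11 + 2, 11 = 5×2 + 1, 2 = 2×1).
Back-substituting, 1166×(-97) + 213×(531) = 1.
Scale by 3725779: one solution is (-361400563, 1978388649). Reduce m mod 213: (158, 16627).
General: m = 158 + 213t, n = 16627 - 1166t.
m ≥ 0 ⇒ t ≥ 0; n ≥ 0 ⇒ t ≤ 14. So t ∈ [0, 14]: 15 solutions.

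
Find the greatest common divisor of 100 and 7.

gcd(100, 7):
  100 = 14×7 + 2
  7 = 3×2 + 1
  2 = 2×1
so gcd(100, 7) = 1.

1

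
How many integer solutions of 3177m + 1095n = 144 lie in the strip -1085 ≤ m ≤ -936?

gcd(3177, 1095):
  3177 = 2·1095 + 987
  1095 = 1·987 + 108
  987 = 9·108 + 15
  108 = 7·15 + 3
  15 = 5·3
so gcd(3177, 1095) = 3.
Back-substitute for Bézout coefficients:
  3 = 108 - 7·15
  ... = 3177·(-71) + 1095·(206)
Scale by 48: particular solution (-3408, 9888); reduce m mod 365: (242, -702).
General solution: m = 242 + 365t, n = -702 - 1059t for integer t.
-1085 ≤ 242 + 365t ≤ -936 gives t ∈ [-3, -4], which is 0 values.

0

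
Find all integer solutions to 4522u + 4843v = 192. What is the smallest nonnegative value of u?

4254

gcd(4843, 4522):
  4843 = 1×4522 + 321
  4522 = 14×321 + 28
  321 = 11×28 + 13
  28 = 2×13 + 2
  13 = 6×2 + 1
  2 = 2×1
so gcd(4843, 4522) = 1.
1 divides 192, so solutions exist.
Back-substitute for Bézout coefficients:
  1 = 13 - 6×2
  ... = 4522×(-2248) + 4843×(2099)
Scale by 192/1 = 192: (u₀, v₀) = (-431616, 403008).
General solution: u = -431616 + 4843t, v = 403008 - 4522t for integer t.
u ≥ 0: smallest is -431616 mod 4843 = 4254 (at t = 90), with v = -3972.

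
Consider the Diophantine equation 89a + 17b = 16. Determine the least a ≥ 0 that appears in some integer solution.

gcd(89, 17):
  89 = 5*17 + 4
  17 = 4*4 + 1
  4 = 4*1
so gcd(89, 17) = 1.
1 divides 16, so solutions exist.
Back-substitute for Bézout coefficients:
  1 = 17 - 4*4
  ... = 89*(-4) + 17*(21)
Scale by 16/1 = 16: (a₀, b₀) = (-64, 336).
General solution: a = -64 + 17t, b = 336 - 89t for integer t.
a ≥ 0: smallest is -64 mod 17 = 4 (at t = 4), with b = -20.

4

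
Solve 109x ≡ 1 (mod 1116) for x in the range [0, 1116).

gcd(1116, 109) = 1  (1116 = 10*109 + 26, 109 = 4*26 + 5, 26 = 5*5 + 1, 5 = 5*1).
Back-substituting, 109*(-215) + 1116*(21) = 1.
So 109*-215 ≡ 1 (mod 1116), and -215 mod 1116 = 901.

901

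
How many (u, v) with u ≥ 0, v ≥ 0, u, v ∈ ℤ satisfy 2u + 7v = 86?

7

gcd(7, 2) = 1.
By Bézout, 2*(-3) + 7*(1) = 1.
One solution: (1, 12).
General: u = 1 + 7t, v = 12 - 2t.
u ≥ 0 ⇒ t ≥ 0; v ≥ 0 ⇒ t ≤ 6. So t ∈ [0, 6]: 7 solutions.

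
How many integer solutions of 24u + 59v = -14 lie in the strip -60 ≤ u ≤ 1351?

gcd(59, 24):
  59 = 2*24 + 11
  24 = 2*11 + 2
  11 = 5*2 + 1
  2 = 2*1
so gcd(59, 24) = 1.
Back-substitute for Bézout coefficients:
  1 = 11 - 5*2
  ... = 24*(-27) + 59*(11)
Scale by -14: particular solution (378, -154); reduce u mod 59: (24, -10).
General solution: u = 24 + 59t, v = -10 - 24t for integer t.
-60 ≤ 24 + 59t ≤ 1351 gives t ∈ [-1, 22], which is 24 values.

24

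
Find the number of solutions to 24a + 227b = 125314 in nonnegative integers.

23

gcd(227, 24):
  227 = 9*24 + 11
  24 = 2*11 + 2
  11 = 5*2 + 1
  2 = 2*1
so gcd(227, 24) = 1.
Back-substitute for Bézout coefficients:
  1 = 11 - 5*2
  ... = 24*(-104) + 227*(11)
Scale by 125314: one solution is (-13032656, 1378454). Reduce a mod 227: (95, 542).
General: a = 95 + 227t, b = 542 - 24t.
a ≥ 0 ⇒ t ≥ 0; b ≥ 0 ⇒ t ≤ 22. So t ∈ [0, 22]: 23 solutions.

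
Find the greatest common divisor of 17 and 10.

gcd(17, 10):
  17 = 1*10 + 7
  10 = 1*7 + 3
  7 = 2*3 + 1
  3 = 3*1
so gcd(17, 10) = 1.

1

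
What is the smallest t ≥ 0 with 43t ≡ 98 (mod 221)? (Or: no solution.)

gcd(221, 43) = 1  (221 = 5·43 + 6, 43 = 7·6 + 1, 6 = 6·1).
1 divides 98, so solutions exist.
Back-substituting, 43·(36) + 221·(-7) = 1.
So 43·(36) ≡ 1 (mod 221); multiply by 98: t ≡ 3528 (mod 221).
Smallest nonnegative: t = 3528 mod 221 = 213.

213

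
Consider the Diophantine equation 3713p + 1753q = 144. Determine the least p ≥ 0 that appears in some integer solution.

458

gcd(3713, 1753) = 1  (3713 = 2·1753 + 207, 1753 = 8·207 + 97, 207 = 2·97 + 13, 97 = 7·13 + 6, 13 = 2·6 + 1, 6 = 6·1).
1 divides 144, so solutions exist.
Back-substituting, 3713·(271) + 1753·(-574) = 1.
Scale by 144/1 = 144: (p₀, q₀) = (39024, -82656).
General solution: p = 39024 + 1753t, q = -82656 - 3713t for integer t.
p ≥ 0: smallest is 39024 mod 1753 = 458 (at t = -22), with q = -970.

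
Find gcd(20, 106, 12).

gcd(106, 20) = 2  (106 = 5×20 + 6, 20 = 3×6 + 2, 6 = 3×2).
gcd(2, 12) = 2.

2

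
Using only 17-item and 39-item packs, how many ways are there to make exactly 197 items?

Need nonnegative integers with 17j + 39k = 197.
gcd(17, 39) = 1, and 17·(-16) + 39·(7) = 1.
So (j₀, k₀) = (-3152, 1379); general j = -3152 + 39t, k = 1379 - 17t.
j ≥ 0 ⇒ t ≥ 81; k ≥ 0 ⇒ t ≤ 81. That's 1 value of t.

1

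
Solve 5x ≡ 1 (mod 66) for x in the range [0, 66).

gcd(66, 5) = 1  (66 = 13·5 + 1, 5 = 5·1).
Back-substituting, 5·(-13) + 66·(1) = 1.
So 5·-13 ≡ 1 (mod 66), and -13 mod 66 = 53.

53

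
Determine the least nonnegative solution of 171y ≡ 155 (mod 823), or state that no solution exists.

410

gcd(823, 171):
  823 = 4*171 + 139
  171 = 1*139 + 32
  139 = 4*32 + 11
  32 = 2*11 + 10
  11 = 1*10 + 1
  10 = 10*1
so gcd(823, 171) = 1.
1 divides 155, so solutions exist.
Back-substitute for Bézout coefficients:
  1 = 11 - 1*10
  ... = 171*(-77) + 823*(16)
So 171*(-77) ≡ 1 (mod 823); multiply by 155: y ≡ -11935 (mod 823).
Smallest nonnegative: y = -11935 mod 823 = 410.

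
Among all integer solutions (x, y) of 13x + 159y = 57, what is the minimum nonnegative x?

90

gcd(159, 13) = 1  (159 = 12·13 + 3, 13 = 4·3 + 1, 3 = 3·1).
1 divides 57, so solutions exist.
Back-substituting, 13·(49) + 159·(-4) = 1.
Scale by 57/1 = 57: (x₀, y₀) = (2793, -228).
General solution: x = 2793 + 159t, y = -228 - 13t for integer t.
x ≥ 0: smallest is 2793 mod 159 = 90 (at t = -17), with y = -7.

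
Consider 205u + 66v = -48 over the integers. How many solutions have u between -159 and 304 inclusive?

gcd(205, 66):
  205 = 3·66 + 7
  66 = 9·7 + 3
  7 = 2·3 + 1
  3 = 3·1
so gcd(205, 66) = 1.
Back-substitute for Bézout coefficients:
  1 = 7 - 2·3
  ... = 205·(19) + 66·(-59)
Scale by -48: particular solution (-912, 2832); reduce u mod 66: (12, -38).
General solution: u = 12 + 66t, v = -38 - 205t for integer t.
-159 ≤ 12 + 66t ≤ 304 gives t ∈ [-2, 4], which is 7 values.

7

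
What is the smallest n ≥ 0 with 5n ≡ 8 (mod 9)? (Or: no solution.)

gcd(9, 5) = 1  (9 = 1*5 + 4, 5 = 1*4 + 1, 4 = 4*1).
1 divides 8, so solutions exist.
Back-substituting, 5*(2) + 9*(-1) = 1.
So 5*(2) ≡ 1 (mod 9); multiply by 8: n ≡ 16 (mod 9).
Smallest nonnegative: n = 16 mod 9 = 7.

7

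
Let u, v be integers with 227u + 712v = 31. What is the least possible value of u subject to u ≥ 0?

709

gcd(712, 227) = 1  (712 = 3·227 + 31, 227 = 7·31 + 10, 31 = 3·10 + 1, 10 = 10·1).
1 divides 31, so solutions exist.
Back-substituting, 227·(-69) + 712·(22) = 1.
Scale by 31/1 = 31: (u₀, v₀) = (-2139, 682).
General solution: u = -2139 + 712t, v = 682 - 227t for integer t.
u ≥ 0: smallest is -2139 mod 712 = 709 (at t = 4), with v = -226.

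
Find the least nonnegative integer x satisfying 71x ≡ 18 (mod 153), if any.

gcd(153, 71) = 1  (153 = 2×71 + 11, 71 = 6×11 + 5, 11 = 2×5 + 1, 5 = 5×1).
1 divides 18, so solutions exist.
Back-substituting, 71×(-28) + 153×(13) = 1.
So 71×(-28) ≡ 1 (mod 153); multiply by 18: x ≡ -504 (mod 153).
Smallest nonnegative: x = -504 mod 153 = 108.

108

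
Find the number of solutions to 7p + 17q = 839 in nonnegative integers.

gcd(17, 7) = 1  (17 = 2×7 + 3, 7 = 2×3 + 1, 3 = 3×1).
Back-substituting, 7×(5) + 17×(-2) = 1.
Scale by 839: one solution is (4195, -1678). Reduce p mod 17: (13, 44).
General: p = 13 + 17t, q = 44 - 7t.
p ≥ 0 ⇒ t ≥ 0; q ≥ 0 ⇒ t ≤ 6. So t ∈ [0, 6]: 7 solutions.

7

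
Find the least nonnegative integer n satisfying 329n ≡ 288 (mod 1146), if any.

600

gcd(1146, 329) = 1  (1146 = 3*329 + 159, 329 = 2*159 + 11, 159 = 14*11 + 5, 11 = 2*5 + 1, 5 = 5*1).
1 divides 288, so solutions exist.
Back-substituting, 329*(209) + 1146*(-60) = 1.
So 329*(209) ≡ 1 (mod 1146); multiply by 288: n ≡ 60192 (mod 1146).
Smallest nonnegative: n = 60192 mod 1146 = 600.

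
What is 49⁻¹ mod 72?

25

gcd(72, 49) = 1  (72 = 1×49 + 23, 49 = 2×23 + 3, 23 = 7×3 + 2, 3 = 1×2 + 1, 2 = 2×1).
Back-substituting, 49×(25) + 72×(-17) = 1.
So 49×25 ≡ 1 (mod 72), and 25 mod 72 = 25.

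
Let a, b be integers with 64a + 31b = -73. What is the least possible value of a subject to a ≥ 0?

gcd(64, 31):
  64 = 2*31 + 2
  31 = 15*2 + 1
  2 = 2*1
so gcd(64, 31) = 1.
1 divides -73, so solutions exist.
Back-substitute for Bézout coefficients:
  1 = 31 - 15*2
  ... = 64*(-15) + 31*(31)
Scale by -73/1 = -73: (a₀, b₀) = (1095, -2263).
General solution: a = 1095 + 31t, b = -2263 - 64t for integer t.
a ≥ 0: smallest is 1095 mod 31 = 10 (at t = -35), with b = -23.

10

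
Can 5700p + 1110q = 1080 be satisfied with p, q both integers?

yes

gcd(5700, 1110) = 30  (5700 = 5*1110 + 150, 1110 = 7*150 + 60, 150 = 2*60 + 30, 60 = 2*30).
30 divides 1080, so integer solutions exist.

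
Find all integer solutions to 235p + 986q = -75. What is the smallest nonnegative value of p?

gcd(986, 235):
  986 = 4·235 + 46
  235 = 5·46 + 5
  46 = 9·5 + 1
  5 = 5·1
so gcd(986, 235) = 1.
1 divides -75, so solutions exist.
Back-substitute for Bézout coefficients:
  1 = 46 - 9·5
  ... = 235·(-193) + 986·(46)
Scale by -75/1 = -75: (p₀, q₀) = (14475, -3450).
General solution: p = 14475 + 986t, q = -3450 - 235t for integer t.
p ≥ 0: smallest is 14475 mod 986 = 671 (at t = -14), with q = -160.

671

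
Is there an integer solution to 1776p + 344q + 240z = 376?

yes

gcd(1776, 344) = 8  (1776 = 5×344 + 56, 344 = 6×56 + 8, 56 = 7×8).
gcd(8, 240) = 8.
8 divides 376, so integer solutions exist.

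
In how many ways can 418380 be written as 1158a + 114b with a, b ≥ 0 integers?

20

gcd(1158, 114):
  1158 = 10·114 + 18
  114 = 6·18 + 6
  18 = 3·6
so gcd(1158, 114) = 6.
Back-substitute for Bézout coefficients:
  6 = 114 - 6·18
  ... = 1158·(-6) + 114·(61)
Scale by 69730: one solution is (-418380, 4253530). Reduce a mod 19: (0, 3670).
General: a = 0 + 19t, b = 3670 - 193t.
a ≥ 0 ⇒ t ≥ 0; b ≥ 0 ⇒ t ≤ 19. So t ∈ [0, 19]: 20 solutions.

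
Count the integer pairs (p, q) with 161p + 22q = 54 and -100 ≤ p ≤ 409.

23

gcd(161, 22) = 1  (161 = 7×22 + 7, 22 = 3×7 + 1, 7 = 7×1).
Back-substituting, 161×(-3) + 22×(22) = 1.
Scale by 54: particular solution (-162, 1188); reduce p mod 22: (14, -100).
General solution: p = 14 + 22t, q = -100 - 161t for integer t.
-100 ≤ 14 + 22t ≤ 409 gives t ∈ [-5, 17], which is 23 values.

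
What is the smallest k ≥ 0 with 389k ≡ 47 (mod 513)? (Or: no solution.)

gcd(513, 389) = 1.
1 divides 47, so solutions exist.
By Bézout, 389*(-211) + 513*(160) = 1.
So 389*(-211) ≡ 1 (mod 513); multiply by 47: k ≡ -9917 (mod 513).
Smallest nonnegative: k = -9917 mod 513 = 343.

343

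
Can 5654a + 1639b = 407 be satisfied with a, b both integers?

yes

gcd(5654, 1639) = 11.
11 divides 407, so integer solutions exist.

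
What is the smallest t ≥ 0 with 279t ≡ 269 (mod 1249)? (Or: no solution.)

gcd(1249, 279):
  1249 = 4×279 + 133
  279 = 2×133 + 13
  133 = 10×13 + 3
  13 = 4×3 + 1
  3 = 3×1
so gcd(1249, 279) = 1.
1 divides 269, so solutions exist.
Back-substitute for Bézout coefficients:
  1 = 13 - 4×3
  ... = 279×(385) + 1249×(-86)
So 279×(385) ≡ 1 (mod 1249); multiply by 269: t ≡ 103565 (mod 1249).
Smallest nonnegative: t = 103565 mod 1249 = 1147.

1147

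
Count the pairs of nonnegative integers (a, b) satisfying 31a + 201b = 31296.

gcd(201, 31) = 1  (201 = 6·31 + 15, 31 = 2·15 + 1, 15 = 15·1).
Back-substituting, 31·(13) + 201·(-2) = 1.
Scale by 31296: one solution is (406848, -62592). Reduce a mod 201: (24, 152).
General: a = 24 + 201t, b = 152 - 31t.
a ≥ 0 ⇒ t ≥ 0; b ≥ 0 ⇒ t ≤ 4. So t ∈ [0, 4]: 5 solutions.

5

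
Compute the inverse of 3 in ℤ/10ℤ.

gcd(10, 3) = 1.
By Bézout, 3·(-3) + 10·(1) = 1.
So 3·-3 ≡ 1 (mod 10), and -3 mod 10 = 7.

7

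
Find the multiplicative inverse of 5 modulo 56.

gcd(56, 5) = 1.
By Bézout, 5×(-11) + 56×(1) = 1.
So 5×-11 ≡ 1 (mod 56), and -11 mod 56 = 45.

45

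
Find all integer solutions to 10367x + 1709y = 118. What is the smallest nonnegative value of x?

gcd(10367, 1709):
  10367 = 6×1709 + 113
  1709 = 15×113 + 14
  113 = 8×14 + 1
  14 = 14×1
so gcd(10367, 1709) = 1.
1 divides 118, so solutions exist.
Back-substitute for Bézout coefficients:
  1 = 113 - 8×14
  ... = 10367×(121) + 1709×(-734)
Scale by 118/1 = 118: (x₀, y₀) = (14278, -86612).
General solution: x = 14278 + 1709t, y = -86612 - 10367t for integer t.
x ≥ 0: smallest is 14278 mod 1709 = 606 (at t = -8), with y = -3676.

606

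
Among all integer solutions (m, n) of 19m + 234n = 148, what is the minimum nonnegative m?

gcd(234, 19):
  234 = 12×19 + 6
  19 = 3×6 + 1
  6 = 6×1
so gcd(234, 19) = 1.
1 divides 148, so solutions exist.
Back-substitute for Bézout coefficients:
  1 = 19 - 3×6
  ... = 19×(37) + 234×(-3)
Scale by 148/1 = 148: (m₀, n₀) = (5476, -444).
General solution: m = 5476 + 234t, n = -444 - 19t for integer t.
m ≥ 0: smallest is 5476 mod 234 = 94 (at t = -23), with n = -7.

94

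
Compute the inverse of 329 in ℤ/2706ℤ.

gcd(2706, 329):
  2706 = 8*329 + 74
  329 = 4*74 + 33
  74 = 2*33 + 8
  33 = 4*8 + 1
  8 = 8*1
so gcd(2706, 329) = 1.
Back-substitute for Bézout coefficients:
  1 = 33 - 4*8
  ... = 329*(329) + 2706*(-40)
So 329*329 ≡ 1 (mod 2706), and 329 mod 2706 = 329.

329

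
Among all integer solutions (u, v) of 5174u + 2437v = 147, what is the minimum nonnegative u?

561

gcd(5174, 2437) = 1.
1 divides 147, so solutions exist.
By Bézout, 5174·(-593) + 2437·(1259) = 1.
Scale by 147/1 = 147: (u₀, v₀) = (-87171, 185073).
General solution: u = -87171 + 2437t, v = 185073 - 5174t for integer t.
u ≥ 0: smallest is -87171 mod 2437 = 561 (at t = 36), with v = -1191.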